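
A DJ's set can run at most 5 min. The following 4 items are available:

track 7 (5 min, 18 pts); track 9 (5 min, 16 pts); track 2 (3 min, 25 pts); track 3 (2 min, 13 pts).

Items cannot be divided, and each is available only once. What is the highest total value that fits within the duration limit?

38 pts

Check high-value combinations within 5 min:
- track 2+track 3: duration 3+2=5, value 25+13=38
- track 2: duration 3, value 25
- track 7: duration 5, value 18
- track 9: duration 5, value 16
Best: 38 pts.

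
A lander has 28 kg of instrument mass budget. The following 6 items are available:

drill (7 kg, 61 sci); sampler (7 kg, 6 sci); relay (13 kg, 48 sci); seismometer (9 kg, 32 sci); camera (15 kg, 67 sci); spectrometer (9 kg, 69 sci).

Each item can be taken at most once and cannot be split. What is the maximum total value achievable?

This is a 0/1 knapsack; check combinations near the capacity.
- drill+seismometer+spectrometer: mass 7+9+9=25, value 61+32+69=162
- drill+sampler+spectrometer: mass 7+7+9=23, value 61+6+69=136
- camera+spectrometer: mass 15+9=24, value 67+69=136
- drill+spectrometer: mass 7+9=16, value 61+69=130
Best: 162 sci.

162 sci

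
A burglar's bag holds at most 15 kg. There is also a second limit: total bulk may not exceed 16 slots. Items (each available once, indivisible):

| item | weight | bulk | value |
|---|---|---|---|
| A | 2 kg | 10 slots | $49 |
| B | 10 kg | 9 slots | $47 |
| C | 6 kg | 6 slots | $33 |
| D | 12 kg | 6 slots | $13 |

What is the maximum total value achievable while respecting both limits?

Feasible sets respecting both limits:
- A+C: weight 8, bulk 16, value 82
- A+D: weight 14, bulk 16, value 62
- A: weight 2, bulk 10, value 49
- B: weight 10, bulk 9, value 47
Best: $82.

$82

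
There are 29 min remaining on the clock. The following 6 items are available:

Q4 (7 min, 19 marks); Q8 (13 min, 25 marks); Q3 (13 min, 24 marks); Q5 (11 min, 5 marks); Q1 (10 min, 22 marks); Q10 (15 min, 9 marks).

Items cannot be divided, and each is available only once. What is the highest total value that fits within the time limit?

49 marks

Check high-value combinations within 29 min:
- Q8+Q3: time 13+13=26, value 25+24=49
- Q8+Q1: time 13+10=23, value 25+22=47
- Q3+Q1: time 13+10=23, value 24+22=46
- Q4+Q5+Q1: time 7+11+10=28, value 19+5+22=46
- Q4+Q8: time 7+13=20, value 19+25=44
Best: 49 marks.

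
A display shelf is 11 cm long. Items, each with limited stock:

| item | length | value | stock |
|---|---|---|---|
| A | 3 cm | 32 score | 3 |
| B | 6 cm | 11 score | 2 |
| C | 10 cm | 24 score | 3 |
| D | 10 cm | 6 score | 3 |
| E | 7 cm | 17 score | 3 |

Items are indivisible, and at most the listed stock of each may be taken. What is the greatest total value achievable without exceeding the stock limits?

Top feasible selections:
- 3×A: length 9, value 96
- 2×A: length 6, value 64
- 1×A + 1×E: length 10, value 49
- 1×A + 1×B: length 9, value 43
Best: 96 score.

96 score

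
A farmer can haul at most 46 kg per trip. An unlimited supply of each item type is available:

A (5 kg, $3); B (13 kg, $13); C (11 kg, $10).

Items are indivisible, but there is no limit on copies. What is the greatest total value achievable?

Best value-per-unit is B at 13/13; filling with it alone gives 3×13 = 39.
Optimal mix: 1×B + 3×C → weight 46, value 43.

$43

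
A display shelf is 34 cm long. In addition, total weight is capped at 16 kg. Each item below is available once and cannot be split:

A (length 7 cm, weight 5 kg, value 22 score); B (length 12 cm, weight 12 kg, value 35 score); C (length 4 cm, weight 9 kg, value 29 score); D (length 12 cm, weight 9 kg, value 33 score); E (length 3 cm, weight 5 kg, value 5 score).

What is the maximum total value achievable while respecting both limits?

Feasible sets respecting both limits:
- A+D: length 19, weight 14, value 55
- A+C: length 11, weight 14, value 51
- D+E: length 15, weight 14, value 38
Best: 55 score.

55 score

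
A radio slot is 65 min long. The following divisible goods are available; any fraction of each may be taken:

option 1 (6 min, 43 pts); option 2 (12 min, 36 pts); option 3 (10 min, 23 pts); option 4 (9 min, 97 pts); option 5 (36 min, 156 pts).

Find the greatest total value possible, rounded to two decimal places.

Take in order of value per unit:
- option 4 (97/9 per unit): all 9 → value 97, running total 97.00
- option 1 (43/6 per unit): all 6 → value 43, running total 140.00
- option 5 (156/36 per unit): all 36 → value 156, running total 296.00
- option 2 (36/12 per unit): all 12 → value 36, running total 332.00
- option 3 (23/10 per unit): 2 of 10 → value 2×23/10 = 4.6000, running total 336.60
Total 336.60.

336.60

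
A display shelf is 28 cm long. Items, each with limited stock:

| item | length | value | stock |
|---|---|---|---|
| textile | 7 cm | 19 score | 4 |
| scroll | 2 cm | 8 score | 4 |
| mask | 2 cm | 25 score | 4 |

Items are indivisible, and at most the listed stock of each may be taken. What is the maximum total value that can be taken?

Top feasible selections:
- 2×textile + 3×scroll + 4×mask: length 28, value 162
- 2×textile + 2×scroll + 4×mask: length 26, value 154
- 1×textile + 4×scroll + 4×mask: length 23, value 151
- 2×textile + 1×scroll + 4×mask: length 24, value 146
Best: 162 score.

162 score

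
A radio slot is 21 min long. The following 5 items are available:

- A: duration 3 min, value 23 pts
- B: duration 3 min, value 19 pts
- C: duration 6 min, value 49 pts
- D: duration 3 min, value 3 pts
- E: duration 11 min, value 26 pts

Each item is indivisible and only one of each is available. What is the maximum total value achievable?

98 pts

Check high-value combinations within 21 min:
- A+C+E: duration 3+6+11=20, value 23+49+26=98
- A+B+C+D: duration 3+3+6+3=15, value 23+19+49+3=94
- B+C+E: duration 3+6+11=20, value 19+49+26=94
Best: 98 pts.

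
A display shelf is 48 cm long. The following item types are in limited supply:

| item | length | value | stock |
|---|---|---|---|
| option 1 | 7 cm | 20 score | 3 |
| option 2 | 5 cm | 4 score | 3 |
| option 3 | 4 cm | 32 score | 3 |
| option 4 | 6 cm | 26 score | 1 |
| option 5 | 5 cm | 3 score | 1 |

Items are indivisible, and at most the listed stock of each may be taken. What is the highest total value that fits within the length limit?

186 score

Top feasible selections:
- 3×option 1 + 1×option 2 + 3×option 3 + 1×option 4: length 44, value 186
- 3×option 1 + 3×option 3 + 1×option 4 + 1×option 5: length 44, value 185
- 3×option 1 + 3×option 3 + 1×option 4: length 39, value 182
- 2×option 1 + 3×option 2 + 3×option 3 + 1×option 4: length 47, value 174
Best: 186 score.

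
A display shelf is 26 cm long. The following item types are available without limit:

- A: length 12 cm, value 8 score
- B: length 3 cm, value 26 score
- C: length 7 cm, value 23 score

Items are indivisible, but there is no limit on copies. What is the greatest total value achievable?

208 score

Best value-per-unit is B at 26/3, and filling with it alone uses length 8×3=24. No mix of the others beats 8×26 = 208.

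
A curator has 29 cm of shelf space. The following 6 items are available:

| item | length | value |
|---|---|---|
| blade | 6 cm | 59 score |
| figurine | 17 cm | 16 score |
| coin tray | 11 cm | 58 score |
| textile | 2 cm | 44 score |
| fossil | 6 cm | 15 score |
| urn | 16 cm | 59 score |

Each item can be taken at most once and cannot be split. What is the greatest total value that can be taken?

Check high-value combinations within 29 cm:
- blade+coin tray+textile+fossil: length 6+11+2+6=25, value 59+58+44+15=176
- blade+textile+urn: length 6+2+16=24, value 59+44+59=162
- blade+coin tray+textile: length 6+11+2=19, value 59+58+44=161
- coin tray+textile+urn: length 11+2+16=29, value 58+44+59=161
- blade+fossil+urn: length 6+6+16=28, value 59+15+59=133
Best: 176 score.

176 score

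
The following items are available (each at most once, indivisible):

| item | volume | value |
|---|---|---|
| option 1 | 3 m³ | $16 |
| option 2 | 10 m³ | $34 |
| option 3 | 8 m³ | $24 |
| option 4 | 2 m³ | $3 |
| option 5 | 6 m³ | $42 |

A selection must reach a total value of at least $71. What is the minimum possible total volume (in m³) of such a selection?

16

Subsets with value ≥ 71, sorted by total volume:
- option 2+option 5: volume 16, value 76
- option 1+option 3+option 5: volume 17, value 82
- option 2+option 4+option 5: volume 18, value 79
Minimum volume: 16 m³.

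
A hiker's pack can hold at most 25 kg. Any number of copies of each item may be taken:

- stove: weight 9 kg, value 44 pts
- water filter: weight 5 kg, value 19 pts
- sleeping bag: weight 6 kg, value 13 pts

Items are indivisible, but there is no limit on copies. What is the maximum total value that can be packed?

107 pts

Best value-per-unit is stove at 44/9; filling with it alone gives 2×44 = 88.
Optimal mix: 2×stove + 1×water filter → weight 23, value 107.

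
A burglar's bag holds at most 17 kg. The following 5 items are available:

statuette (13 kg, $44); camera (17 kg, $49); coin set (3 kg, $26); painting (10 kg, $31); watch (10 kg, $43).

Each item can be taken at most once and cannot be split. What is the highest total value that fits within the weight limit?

$70

This is a 0/1 knapsack; check combinations near the capacity.
- statuette+coin set: weight 13+3=16, value 44+26=70
- coin set+watch: weight 3+10=13, value 26+43=69
- coin set+painting: weight 3+10=13, value 26+31=57
- camera: weight 17, value 49
- statuette: weight 13, value 44
Best: $70.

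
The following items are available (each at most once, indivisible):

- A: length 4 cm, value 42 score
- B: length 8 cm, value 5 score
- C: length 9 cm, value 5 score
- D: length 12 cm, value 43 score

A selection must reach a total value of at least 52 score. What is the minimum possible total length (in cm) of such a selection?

16

Subsets with value ≥ 52, sorted by total length:
- A+D: length 16, value 85
- A+B+C: length 21, value 52
Minimum length: 16 cm.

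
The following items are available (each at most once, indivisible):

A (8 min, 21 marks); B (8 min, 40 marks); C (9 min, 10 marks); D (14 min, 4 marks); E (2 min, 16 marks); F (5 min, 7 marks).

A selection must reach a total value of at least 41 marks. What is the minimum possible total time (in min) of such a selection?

10

Subsets with value ≥ 41, sorted by total time:
- B+E: time 10, value 56
- B+F: time 13, value 47
Minimum time: 10 min.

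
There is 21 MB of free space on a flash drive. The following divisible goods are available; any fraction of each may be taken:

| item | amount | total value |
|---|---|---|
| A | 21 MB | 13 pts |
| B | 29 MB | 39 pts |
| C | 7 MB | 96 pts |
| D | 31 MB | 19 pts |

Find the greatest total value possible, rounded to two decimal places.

114.83

Take in order of value per unit:
- C (96/7 per unit): all 7 → value 96, running total 96.00
- B (39/29 per unit): 14 of 29 → value 14×39/29 = 18.8276, running total 114.83
Total 114.83.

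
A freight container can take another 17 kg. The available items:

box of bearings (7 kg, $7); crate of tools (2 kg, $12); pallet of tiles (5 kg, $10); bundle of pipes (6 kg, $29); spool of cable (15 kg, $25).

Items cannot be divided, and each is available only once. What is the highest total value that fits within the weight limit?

$51

Check high-value combinations within 17 kg:
- crate of tools+pallet of tiles+bundle of pipes: weight 2+5+6=13, value 12+10+29=51
- box of bearings+crate of tools+bundle of pipes: weight 7+2+6=15, value 7+12+29=48
- crate of tools+bundle of pipes: weight 2+6=8, value 12+29=41
- pallet of tiles+bundle of pipes: weight 5+6=11, value 10+29=39
Best: $51.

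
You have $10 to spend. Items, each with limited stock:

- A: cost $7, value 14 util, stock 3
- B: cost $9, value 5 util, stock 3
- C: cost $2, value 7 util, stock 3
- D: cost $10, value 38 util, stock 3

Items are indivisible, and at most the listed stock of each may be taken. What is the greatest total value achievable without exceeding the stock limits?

38 util

Top feasible selections:
- 1×D: cost 10, value 38
- 3×C: cost 6, value 21
- 1×A + 1×C: cost 9, value 21
Best: 38 util.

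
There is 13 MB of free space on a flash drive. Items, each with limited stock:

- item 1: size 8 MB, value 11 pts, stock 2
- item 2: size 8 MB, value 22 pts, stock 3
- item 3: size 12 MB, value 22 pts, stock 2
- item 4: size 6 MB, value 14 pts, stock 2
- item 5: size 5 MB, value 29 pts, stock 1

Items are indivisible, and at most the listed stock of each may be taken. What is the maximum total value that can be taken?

51 pts

Best selections within size 13 and stock limits:
- 1×item 2 + 1×item 5: size 13, value 51
- 1×item 4 + 1×item 5: size 11, value 43
- 1×item 1 + 1×item 5: size 13, value 40
- 1×item 5: size 5, value 29
Best: 51 pts.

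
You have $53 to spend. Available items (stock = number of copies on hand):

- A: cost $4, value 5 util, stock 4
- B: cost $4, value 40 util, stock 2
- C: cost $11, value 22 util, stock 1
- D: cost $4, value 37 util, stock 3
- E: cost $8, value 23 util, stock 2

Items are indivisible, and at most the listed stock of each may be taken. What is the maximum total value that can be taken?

264 util

Top feasible selections:
- 1×A + 2×B + 1×C + 3×D + 2×E: cost 51, value 264
- 2×B + 1×C + 3×D + 2×E: cost 47, value 259
- 4×A + 2×B + 3×D + 2×E: cost 52, value 257
Best: 264 util.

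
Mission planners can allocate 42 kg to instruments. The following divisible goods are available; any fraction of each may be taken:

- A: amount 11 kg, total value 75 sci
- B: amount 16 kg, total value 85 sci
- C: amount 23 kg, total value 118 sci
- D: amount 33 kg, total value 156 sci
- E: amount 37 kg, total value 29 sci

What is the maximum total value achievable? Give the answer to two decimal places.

Take in order of value per unit:
- A (75/11 per unit): all 11 → value 75, running total 75.00
- B (85/16 per unit): all 16 → value 85, running total 160.00
- C (118/23 per unit): 15 of 23 → value 15×118/23 = 76.9565, running total 236.96
Total 236.96.

236.96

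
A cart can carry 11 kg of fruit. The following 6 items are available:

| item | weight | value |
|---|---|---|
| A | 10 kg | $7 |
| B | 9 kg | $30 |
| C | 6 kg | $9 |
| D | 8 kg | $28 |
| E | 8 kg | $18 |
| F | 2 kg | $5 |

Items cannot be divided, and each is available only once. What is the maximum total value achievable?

Check high-value combinations within 11 kg:
- B+F: weight 9+2=11, value 30+5=35
- D+F: weight 8+2=10, value 28+5=33
- B: weight 9, value 30
Best: $35.

$35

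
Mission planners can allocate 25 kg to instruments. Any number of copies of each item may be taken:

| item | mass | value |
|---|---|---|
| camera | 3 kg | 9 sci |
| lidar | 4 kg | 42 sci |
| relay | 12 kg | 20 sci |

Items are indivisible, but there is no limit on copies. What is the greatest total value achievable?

Best value-per-unit is lidar at 42/4, and filling with it alone uses mass 6×4=24. No mix of the others beats 6×42 = 252.

252 sci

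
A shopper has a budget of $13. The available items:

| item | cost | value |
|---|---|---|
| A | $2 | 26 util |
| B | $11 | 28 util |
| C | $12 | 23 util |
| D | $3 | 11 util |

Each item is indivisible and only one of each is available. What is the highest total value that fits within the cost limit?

Check high-value combinations within $13:
- A+B: cost 2+11=13, value 26+28=54
- A+D: cost 2+3=5, value 26+11=37
- B: cost 11, value 28
Best: 54 util.

54 util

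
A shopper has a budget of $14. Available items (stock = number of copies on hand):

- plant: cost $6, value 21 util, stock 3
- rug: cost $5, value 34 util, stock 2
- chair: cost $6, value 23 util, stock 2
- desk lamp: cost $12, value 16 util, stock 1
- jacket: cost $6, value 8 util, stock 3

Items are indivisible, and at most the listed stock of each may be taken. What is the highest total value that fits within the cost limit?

Top feasible selections:
- 2×rug: cost 10, value 68
- 1×rug + 1×chair: cost 11, value 57
- 1×plant + 1×rug: cost 11, value 55
Best: 68 util.

68 util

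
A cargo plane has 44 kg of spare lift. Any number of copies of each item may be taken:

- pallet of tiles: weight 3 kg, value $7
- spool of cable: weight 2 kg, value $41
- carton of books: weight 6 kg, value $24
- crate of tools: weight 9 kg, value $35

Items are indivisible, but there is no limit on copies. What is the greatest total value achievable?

Best value-per-unit is spool of cable at 41/2, and filling with it alone uses weight 22×2=44. No mix of the others beats 22×41 = 902.

$902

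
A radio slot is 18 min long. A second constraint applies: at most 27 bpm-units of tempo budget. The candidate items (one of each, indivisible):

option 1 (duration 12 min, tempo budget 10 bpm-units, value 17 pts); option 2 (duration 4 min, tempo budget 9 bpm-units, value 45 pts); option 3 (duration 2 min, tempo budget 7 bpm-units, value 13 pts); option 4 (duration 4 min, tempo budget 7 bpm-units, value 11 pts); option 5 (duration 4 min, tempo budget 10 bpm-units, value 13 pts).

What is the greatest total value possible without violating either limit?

75 pts

Feasible sets respecting both limits:
- option 1+option 2+option 3: duration 18, tempo budget 26, value 75
- option 2+option 3+option 5: duration 10, tempo budget 26, value 71
- option 2+option 3+option 4: duration 10, tempo budget 23, value 69
Best: 75 pts.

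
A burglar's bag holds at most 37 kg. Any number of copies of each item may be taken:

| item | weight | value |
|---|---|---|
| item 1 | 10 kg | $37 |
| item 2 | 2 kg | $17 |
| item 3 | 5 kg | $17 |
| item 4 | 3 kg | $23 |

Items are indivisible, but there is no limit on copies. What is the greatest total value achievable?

Best value-per-unit is item 2 at 17/2; filling with it alone gives 18×17 = 306.
Optimal mix: 17×item 2 + 1×item 4 → weight 37, value 312.

$312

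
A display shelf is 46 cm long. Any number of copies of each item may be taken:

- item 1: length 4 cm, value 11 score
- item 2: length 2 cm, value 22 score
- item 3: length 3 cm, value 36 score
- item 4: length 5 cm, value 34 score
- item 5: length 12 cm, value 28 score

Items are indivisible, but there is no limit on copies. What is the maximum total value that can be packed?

Best value-per-unit is item 3 at 36/3; filling with it alone gives 15×36 = 540.
Optimal mix: 2×item 2 + 14×item 3 → length 46, value 548.

548 score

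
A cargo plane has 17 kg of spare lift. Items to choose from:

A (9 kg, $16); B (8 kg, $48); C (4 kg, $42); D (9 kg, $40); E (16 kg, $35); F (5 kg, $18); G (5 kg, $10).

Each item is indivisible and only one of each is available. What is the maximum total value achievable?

Check high-value combinations within 17 kg:
- B+C+F: weight 8+4+5=17, value 48+42+18=108
- B+C+G: weight 8+4+5=17, value 48+42+10=100
- B+C: weight 8+4=12, value 48+42=90
- B+D: weight 8+9=17, value 48+40=88
Best: $108.

$108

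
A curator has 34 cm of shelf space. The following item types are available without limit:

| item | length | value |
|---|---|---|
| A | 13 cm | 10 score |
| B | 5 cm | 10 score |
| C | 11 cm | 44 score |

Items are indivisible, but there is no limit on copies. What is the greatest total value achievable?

132 score

Best value-per-unit is C at 44/11, and filling with it alone uses length 3×11=33. No mix of the others beats 3×44 = 132.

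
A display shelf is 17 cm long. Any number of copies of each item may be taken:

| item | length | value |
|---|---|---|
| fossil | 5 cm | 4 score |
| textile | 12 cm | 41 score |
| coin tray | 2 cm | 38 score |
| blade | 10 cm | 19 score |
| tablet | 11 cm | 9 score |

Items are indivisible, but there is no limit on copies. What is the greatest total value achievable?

304 score

Best value-per-unit is coin tray at 38/2, and filling with it alone uses length 8×2=16. No mix of the others beats 8×38 = 304.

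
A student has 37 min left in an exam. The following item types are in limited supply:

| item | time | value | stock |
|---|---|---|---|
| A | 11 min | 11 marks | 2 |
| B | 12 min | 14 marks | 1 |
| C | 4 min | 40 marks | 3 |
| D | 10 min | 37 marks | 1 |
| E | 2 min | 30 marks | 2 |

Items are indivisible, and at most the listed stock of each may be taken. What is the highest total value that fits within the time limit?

228 marks

Top feasible selections:
- 1×A + 3×C + 1×D + 2×E: time 37, value 228
- 3×C + 1×D + 2×E: time 26, value 217
- 1×B + 3×C + 1×D + 1×E: time 36, value 201
Best: 228 marks.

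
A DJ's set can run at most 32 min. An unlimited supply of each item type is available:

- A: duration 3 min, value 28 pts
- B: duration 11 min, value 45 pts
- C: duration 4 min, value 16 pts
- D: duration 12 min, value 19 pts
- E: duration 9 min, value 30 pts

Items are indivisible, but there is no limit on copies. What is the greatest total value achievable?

Best value-per-unit is A at 28/3, and filling with it alone uses duration 10×3=30. No mix of the others beats 10×28 = 280.

280 pts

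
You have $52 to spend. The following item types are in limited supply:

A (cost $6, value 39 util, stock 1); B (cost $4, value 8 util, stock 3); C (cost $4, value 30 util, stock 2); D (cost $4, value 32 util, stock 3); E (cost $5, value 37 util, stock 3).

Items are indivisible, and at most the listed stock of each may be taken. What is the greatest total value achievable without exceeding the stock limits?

322 util

Best selections within cost 52 and stock limits:
- 1×A + 2×B + 2×C + 3×D + 3×E: cost 49, value 322
- 1×A + 1×B + 2×C + 3×D + 3×E: cost 45, value 314
- 1×A + 2×C + 3×D + 3×E: cost 41, value 306
- 1×A + 3×B + 1×C + 3×D + 3×E: cost 49, value 300
Best: 322 util.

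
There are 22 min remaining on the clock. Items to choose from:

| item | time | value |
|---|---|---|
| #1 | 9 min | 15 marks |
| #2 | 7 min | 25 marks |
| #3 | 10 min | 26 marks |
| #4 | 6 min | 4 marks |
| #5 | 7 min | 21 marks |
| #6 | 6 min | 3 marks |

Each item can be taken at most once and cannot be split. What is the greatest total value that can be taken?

This is a 0/1 knapsack; check combinations near the capacity.
- #2+#3: time 7+10=17, value 25+26=51
- #2+#4+#5: time 7+6+7=20, value 25+4+21=50
- #2+#5+#6: time 7+7+6=20, value 25+21+3=49
- #3+#5: time 10+7=17, value 26+21=47
- #2+#5: time 7+7=14, value 25+21=46
Best: 51 marks.

51 marks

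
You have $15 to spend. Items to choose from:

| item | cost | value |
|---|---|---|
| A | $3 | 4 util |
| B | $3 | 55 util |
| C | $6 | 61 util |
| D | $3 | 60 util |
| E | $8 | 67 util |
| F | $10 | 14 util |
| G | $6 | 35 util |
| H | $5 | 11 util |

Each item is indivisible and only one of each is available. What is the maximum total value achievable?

Check high-value combinations within $15:
- B+D+E: cost 3+3+8=14, value 55+60+67=182
- A+B+C+D: cost 3+3+6+3=15, value 4+55+61+60=180
- B+C+D: cost 3+6+3=12, value 55+61+60=176
- C+D+G: cost 6+3+6=15, value 61+60+35=156
Best: 182 util.

182 util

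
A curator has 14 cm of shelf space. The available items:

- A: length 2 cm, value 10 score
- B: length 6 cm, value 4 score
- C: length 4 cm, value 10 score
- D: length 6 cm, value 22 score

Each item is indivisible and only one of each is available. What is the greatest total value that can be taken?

This is a 0/1 knapsack; check combinations near the capacity.
- A+C+D: length 2+4+6=12, value 10+10+22=42
- A+B+D: length 2+6+6=14, value 10+4+22=36
- A+D: length 2+6=8, value 10+22=32
- C+D: length 4+6=10, value 10+22=32
- B+D: length 6+6=12, value 4+22=26
Best: 42 score.

42 score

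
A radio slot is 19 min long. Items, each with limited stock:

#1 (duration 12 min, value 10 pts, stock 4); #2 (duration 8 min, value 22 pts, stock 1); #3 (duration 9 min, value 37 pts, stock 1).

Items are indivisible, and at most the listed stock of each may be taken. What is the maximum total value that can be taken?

Best selections within duration 19 and stock limits:
- 1×#2 + 1×#3: duration 17, value 59
- 1×#3: duration 9, value 37
- 1×#2: duration 8, value 22
Best: 59 pts.

59 pts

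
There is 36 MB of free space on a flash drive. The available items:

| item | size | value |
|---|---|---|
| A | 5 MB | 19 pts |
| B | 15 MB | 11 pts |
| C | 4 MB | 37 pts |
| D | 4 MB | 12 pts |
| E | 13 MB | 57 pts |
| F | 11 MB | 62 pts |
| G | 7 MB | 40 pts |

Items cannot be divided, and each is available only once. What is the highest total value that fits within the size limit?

This is a 0/1 knapsack; check combinations near the capacity.
- C+E+F+G: size 4+13+11+7=35, value 37+57+62+40=196
- A+E+F+G: size 5+13+11+7=36, value 19+57+62+40=178
- A+C+E+F: size 5+4+13+11=33, value 19+37+57+62=175
- D+E+F+G: size 4+13+11+7=35, value 12+57+62+40=171
Best: 196 pts.

196 pts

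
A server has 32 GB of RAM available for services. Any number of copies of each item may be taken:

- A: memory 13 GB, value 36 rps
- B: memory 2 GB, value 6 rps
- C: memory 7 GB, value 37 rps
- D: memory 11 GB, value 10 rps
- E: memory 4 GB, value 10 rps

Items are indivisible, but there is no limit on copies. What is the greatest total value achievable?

Best value-per-unit is C at 37/7; filling with it alone gives 4×37 = 148.
Optimal mix: 2×B + 4×C → memory 32, value 160.

160 rps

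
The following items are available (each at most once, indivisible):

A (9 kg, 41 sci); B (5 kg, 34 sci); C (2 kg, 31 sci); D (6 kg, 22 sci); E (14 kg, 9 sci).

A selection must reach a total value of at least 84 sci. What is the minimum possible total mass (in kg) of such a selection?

Subsets with value ≥ 84, sorted by total mass:
- B+C+D: mass 13, value 87
- A+B+C: mass 16, value 106
- A+C+D: mass 17, value 94
- A+B+D: mass 20, value 97
Minimum mass: 13 kg.

13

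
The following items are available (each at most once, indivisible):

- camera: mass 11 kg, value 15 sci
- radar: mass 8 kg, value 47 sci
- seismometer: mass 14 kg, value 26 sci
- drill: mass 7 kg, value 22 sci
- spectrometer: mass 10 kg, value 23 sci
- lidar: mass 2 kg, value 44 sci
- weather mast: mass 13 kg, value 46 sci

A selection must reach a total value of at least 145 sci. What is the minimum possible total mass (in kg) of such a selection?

30

Subsets with value ≥ 145, sorted by total mass:
- radar+drill+lidar+weather mast: mass 30, value 159
- radar+spectrometer+lidar+weather mast: mass 33, value 160
Minimum mass: 30 kg.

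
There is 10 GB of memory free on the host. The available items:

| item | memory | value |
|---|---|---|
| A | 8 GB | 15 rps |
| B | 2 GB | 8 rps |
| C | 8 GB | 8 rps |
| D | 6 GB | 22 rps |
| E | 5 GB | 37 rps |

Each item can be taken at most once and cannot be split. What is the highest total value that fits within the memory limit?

Check high-value combinations within 10 GB:
- B+E: memory 2+5=7, value 8+37=45
- E: memory 5, value 37
- B+D: memory 2+6=8, value 8+22=30
- A+B: memory 8+2=10, value 15+8=23
- D: memory 6, value 22
Best: 45 rps.

45 rps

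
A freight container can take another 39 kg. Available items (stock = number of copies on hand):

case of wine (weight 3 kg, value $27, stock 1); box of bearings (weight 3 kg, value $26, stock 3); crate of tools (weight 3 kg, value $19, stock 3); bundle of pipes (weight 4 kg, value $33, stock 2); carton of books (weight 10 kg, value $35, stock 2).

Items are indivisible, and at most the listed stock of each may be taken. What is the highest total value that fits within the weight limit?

Top feasible selections:
- 1×case of wine + 3×box of bearings + 3×crate of tools + 2×bundle of pipes + 1×carton of books: weight 39, value 263
- 1×case of wine + 3×box of bearings + 2×crate of tools + 2×bundle of pipes + 1×carton of books: weight 36, value 244
- 1×case of wine + 2×box of bearings + 3×crate of tools + 2×bundle of pipes + 1×carton of books: weight 36, value 237
Best: $263.

$263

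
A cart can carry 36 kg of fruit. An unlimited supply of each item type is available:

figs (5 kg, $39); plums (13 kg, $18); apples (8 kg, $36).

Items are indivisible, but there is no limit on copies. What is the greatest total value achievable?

$273

Best value-per-unit is figs at 39/5, and filling with it alone uses weight 7×5=35. No mix of the others beats 7×39 = 273.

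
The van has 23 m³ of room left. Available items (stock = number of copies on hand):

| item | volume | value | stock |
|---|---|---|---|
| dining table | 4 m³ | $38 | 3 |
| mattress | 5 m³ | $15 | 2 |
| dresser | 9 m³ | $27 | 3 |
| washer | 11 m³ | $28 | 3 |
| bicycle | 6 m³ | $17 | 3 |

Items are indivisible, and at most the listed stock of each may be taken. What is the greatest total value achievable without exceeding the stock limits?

Top feasible selections:
- 3×dining table + 1×mattress + 1×bicycle: volume 23, value 146
- 3×dining table + 2×mattress: volume 22, value 144
Best: $146.

$146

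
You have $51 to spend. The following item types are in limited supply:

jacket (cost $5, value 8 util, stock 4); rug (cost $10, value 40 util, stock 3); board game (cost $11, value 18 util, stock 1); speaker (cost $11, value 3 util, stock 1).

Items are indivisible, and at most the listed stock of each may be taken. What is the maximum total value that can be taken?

Top feasible selections:
- 2×jacket + 3×rug + 1×board game: cost 51, value 154
- 4×jacket + 3×rug: cost 50, value 152
- 1×jacket + 3×rug + 1×board game: cost 46, value 146
Best: 154 util.

154 util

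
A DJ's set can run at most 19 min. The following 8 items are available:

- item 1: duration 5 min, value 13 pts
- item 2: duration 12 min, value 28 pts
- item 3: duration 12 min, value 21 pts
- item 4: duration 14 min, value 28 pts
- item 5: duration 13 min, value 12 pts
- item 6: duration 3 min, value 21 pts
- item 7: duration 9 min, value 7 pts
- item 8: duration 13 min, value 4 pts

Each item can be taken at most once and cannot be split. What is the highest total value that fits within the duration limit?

49 pts

Check high-value combinations within 19 min:
- item 2+item 6: duration 12+3=15, value 28+21=49
- item 4+item 6: duration 14+3=17, value 28+21=49
- item 3+item 6: duration 12+3=15, value 21+21=42
- item 1+item 2: duration 5+12=17, value 13+28=41
Best: 49 pts.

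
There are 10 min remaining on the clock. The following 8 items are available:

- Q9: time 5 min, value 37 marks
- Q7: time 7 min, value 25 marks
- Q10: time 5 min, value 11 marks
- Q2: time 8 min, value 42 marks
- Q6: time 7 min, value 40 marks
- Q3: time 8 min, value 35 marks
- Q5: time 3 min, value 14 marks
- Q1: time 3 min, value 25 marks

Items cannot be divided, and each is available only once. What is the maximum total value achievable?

65 marks

Check high-value combinations within 10 min:
- Q6+Q1: time 7+3=10, value 40+25=65
- Q9+Q1: time 5+3=8, value 37+25=62
- Q6+Q5: time 7+3=10, value 40+14=54
- Q9+Q5: time 5+3=8, value 37+14=51
Best: 65 marks.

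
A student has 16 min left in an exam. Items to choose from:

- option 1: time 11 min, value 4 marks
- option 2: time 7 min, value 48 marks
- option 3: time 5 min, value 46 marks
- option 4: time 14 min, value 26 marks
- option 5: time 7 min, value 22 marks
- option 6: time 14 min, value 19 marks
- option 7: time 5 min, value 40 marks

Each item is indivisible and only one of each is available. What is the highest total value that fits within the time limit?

94 marks

Check high-value combinations within 16 min:
- option 2+option 3: time 7+5=12, value 48+46=94
- option 2+option 7: time 7+5=12, value 48+40=88
- option 3+option 7: time 5+5=10, value 46+40=86
- option 2+option 5: time 7+7=14, value 48+22=70
Best: 94 marks.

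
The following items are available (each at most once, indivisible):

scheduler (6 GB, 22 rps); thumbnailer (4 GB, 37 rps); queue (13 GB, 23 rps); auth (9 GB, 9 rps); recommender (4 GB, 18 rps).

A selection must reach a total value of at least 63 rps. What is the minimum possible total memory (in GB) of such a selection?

Subsets with value ≥ 63, sorted by total memory:
- scheduler+thumbnailer+recommender: memory 14, value 77
- thumbnailer+auth+recommender: memory 17, value 64
- scheduler+thumbnailer+auth: memory 19, value 68
Minimum memory: 14 GB.

14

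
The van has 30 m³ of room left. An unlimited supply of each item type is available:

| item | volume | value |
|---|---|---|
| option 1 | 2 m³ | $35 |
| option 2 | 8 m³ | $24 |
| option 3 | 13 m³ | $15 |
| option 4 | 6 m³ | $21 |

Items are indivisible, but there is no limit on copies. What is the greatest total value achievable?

Best value-per-unit is option 1 at 35/2, and filling with it alone uses volume 15×2=30. No mix of the others beats 15×35 = 525.

$525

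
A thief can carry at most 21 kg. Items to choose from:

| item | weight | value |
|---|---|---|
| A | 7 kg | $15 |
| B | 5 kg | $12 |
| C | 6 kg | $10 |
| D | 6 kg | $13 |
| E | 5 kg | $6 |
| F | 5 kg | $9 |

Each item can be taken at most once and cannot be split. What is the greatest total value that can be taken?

$40

Check high-value combinations within 21 kg:
- A+B+D: weight 7+5+6=18, value 15+12+13=40
- B+D+E+F: weight 5+6+5+5=21, value 12+13+6+9=40
- A+C+D: weight 7+6+6=19, value 15+10+13=38
- A+B+C: weight 7+5+6=18, value 15+12+10=37
- A+D+F: weight 7+6+5=18, value 15+13+9=37
Best: $40.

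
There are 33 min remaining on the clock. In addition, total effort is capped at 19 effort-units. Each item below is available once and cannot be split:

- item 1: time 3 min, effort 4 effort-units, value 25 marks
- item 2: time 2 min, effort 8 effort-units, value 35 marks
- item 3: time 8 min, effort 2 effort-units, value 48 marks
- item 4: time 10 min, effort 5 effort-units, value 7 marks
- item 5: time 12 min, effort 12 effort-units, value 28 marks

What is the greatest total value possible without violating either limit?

Feasible sets respecting both limits:
- item 1+item 2+item 3+item 4: time 23, effort 19, value 115
- item 1+item 2+item 3: time 13, effort 14, value 108
- item 1+item 3+item 5: time 23, effort 18, value 101
- item 2+item 3+item 4: time 20, effort 15, value 90
Best: 115 marks.

115 marks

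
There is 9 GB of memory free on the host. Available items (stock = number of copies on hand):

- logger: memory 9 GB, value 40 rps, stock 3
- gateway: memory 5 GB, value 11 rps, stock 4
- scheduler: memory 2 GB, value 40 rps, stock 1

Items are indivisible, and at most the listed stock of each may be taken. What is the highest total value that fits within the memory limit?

51 rps

Best selections within memory 9 and stock limits:
- 1×gateway + 1×scheduler: memory 7, value 51
- 1×scheduler: memory 2, value 40
Best: 51 rps.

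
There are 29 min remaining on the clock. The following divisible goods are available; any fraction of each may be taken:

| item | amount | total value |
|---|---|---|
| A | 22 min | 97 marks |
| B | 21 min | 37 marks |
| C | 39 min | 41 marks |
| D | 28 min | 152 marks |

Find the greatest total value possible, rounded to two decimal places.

156.41

Take in order of value per unit:
- D (152/28 per unit): all 28 → value 152, running total 152.00
- A (97/22 per unit): 1 of 22 → value 1×97/22 = 4.4091, running total 156.41
Total 156.41.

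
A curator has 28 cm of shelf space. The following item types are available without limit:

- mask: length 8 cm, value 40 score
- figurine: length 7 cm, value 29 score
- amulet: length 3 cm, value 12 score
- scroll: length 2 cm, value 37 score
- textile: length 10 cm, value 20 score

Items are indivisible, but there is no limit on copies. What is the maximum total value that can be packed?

Best value-per-unit is scroll at 37/2, and filling with it alone uses length 14×2=28. No mix of the others beats 14×37 = 518.

518 score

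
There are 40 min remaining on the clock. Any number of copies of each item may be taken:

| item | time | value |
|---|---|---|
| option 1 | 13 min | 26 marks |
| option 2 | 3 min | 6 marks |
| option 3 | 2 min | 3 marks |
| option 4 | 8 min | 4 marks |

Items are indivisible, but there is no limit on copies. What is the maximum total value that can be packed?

80 marks

Best value-per-unit is option 1 at 26/13; filling with it alone gives 3×26 = 78.
Optimal mix: 1×option 1 + 9×option 2 → time 40, value 80.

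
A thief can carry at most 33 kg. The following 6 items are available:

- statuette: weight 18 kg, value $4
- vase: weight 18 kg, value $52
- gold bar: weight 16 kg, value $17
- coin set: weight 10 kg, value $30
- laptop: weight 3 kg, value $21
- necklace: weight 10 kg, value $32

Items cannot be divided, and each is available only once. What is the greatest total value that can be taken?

Check high-value combinations within 33 kg:
- vase+laptop+necklace: weight 18+3+10=31, value 52+21+32=105
- vase+coin set+laptop: weight 18+10+3=31, value 52+30+21=103
- vase+necklace: weight 18+10=28, value 52+32=84
Best: $105.

$105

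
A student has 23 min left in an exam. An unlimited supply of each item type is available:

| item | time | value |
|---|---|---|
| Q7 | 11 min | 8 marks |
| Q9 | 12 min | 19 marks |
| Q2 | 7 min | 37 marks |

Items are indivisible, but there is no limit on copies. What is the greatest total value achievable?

111 marks

Best value-per-unit is Q2 at 37/7, and filling with it alone uses time 3×7=21. No mix of the others beats 3×37 = 111.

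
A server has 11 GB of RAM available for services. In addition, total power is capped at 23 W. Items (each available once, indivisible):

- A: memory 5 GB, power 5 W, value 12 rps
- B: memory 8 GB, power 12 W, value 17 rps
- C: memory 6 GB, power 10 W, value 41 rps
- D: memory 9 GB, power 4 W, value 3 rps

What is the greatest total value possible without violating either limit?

Feasible sets respecting both limits:
- A+C: memory 11, power 15, value 53
- C: memory 6, power 10, value 41
- B: memory 8, power 12, value 17
- A: memory 5, power 5, value 12
Best: 53 rps.

53 rps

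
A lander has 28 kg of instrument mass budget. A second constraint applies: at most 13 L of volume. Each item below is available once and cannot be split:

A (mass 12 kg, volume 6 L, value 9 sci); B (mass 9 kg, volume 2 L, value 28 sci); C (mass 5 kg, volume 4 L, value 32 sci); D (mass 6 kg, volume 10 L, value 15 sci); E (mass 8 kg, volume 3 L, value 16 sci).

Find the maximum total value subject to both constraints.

Feasible sets respecting both limits:
- B+C+E: mass 22, volume 9, value 76
- A+B+C: mass 26, volume 12, value 69
- B+C: mass 14, volume 6, value 60
- A+C+E: mass 25, volume 13, value 57
Best: 76 sci.

76 sci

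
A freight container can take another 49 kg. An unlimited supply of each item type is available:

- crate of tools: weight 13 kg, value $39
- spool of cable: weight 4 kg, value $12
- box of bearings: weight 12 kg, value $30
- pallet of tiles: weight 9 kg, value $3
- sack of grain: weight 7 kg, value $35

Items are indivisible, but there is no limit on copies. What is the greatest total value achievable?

Best value-per-unit is sack of grain at 35/7, and filling with it alone uses weight 7×7=49. No mix of the others beats 7×35 = 245.

$245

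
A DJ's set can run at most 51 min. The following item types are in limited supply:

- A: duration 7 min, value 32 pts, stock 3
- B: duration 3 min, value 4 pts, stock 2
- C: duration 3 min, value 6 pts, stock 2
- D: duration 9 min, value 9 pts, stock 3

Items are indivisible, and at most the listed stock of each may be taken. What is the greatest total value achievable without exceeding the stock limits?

Top feasible selections:
- 3×A + 2×B + 2×C + 2×D: duration 51, value 134
- 3×A + 1×B + 2×C + 2×D: duration 48, value 130
- 3×A + 1×C + 3×D: duration 51, value 129
Best: 134 pts.

134 pts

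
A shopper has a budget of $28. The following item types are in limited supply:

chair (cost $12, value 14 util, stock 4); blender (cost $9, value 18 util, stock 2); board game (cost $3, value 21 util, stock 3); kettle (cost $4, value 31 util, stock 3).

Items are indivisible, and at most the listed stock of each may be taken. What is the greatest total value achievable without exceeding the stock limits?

Top feasible selections:
- 3×board game + 3×kettle: cost 21, value 156
- 1×blender + 2×board game + 3×kettle: cost 27, value 153
- 1×blender + 3×board game + 2×kettle: cost 26, value 143
Best: 156 util.

156 util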